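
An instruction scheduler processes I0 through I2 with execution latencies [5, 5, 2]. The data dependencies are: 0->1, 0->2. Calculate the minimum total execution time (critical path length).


Compute longest path through dependency graph: dist(Ik) = max over predecessors of dist + latency(Ik).
dist(I0) = latency 5 = 5
dist(I1) = dist(I0) + 5 = 5 + 5 = 10
dist(I2) = dist(I0) + 2 = 5 + 2 = 7
Critical path = max dist = 10

10


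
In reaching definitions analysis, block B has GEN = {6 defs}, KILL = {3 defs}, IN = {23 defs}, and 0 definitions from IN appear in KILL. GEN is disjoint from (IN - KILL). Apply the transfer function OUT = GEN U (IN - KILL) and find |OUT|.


IN - KILL: 23 - 0 = 23 surviving definitions
OUT = GEN + surviving = 6 + 23 = 29

29


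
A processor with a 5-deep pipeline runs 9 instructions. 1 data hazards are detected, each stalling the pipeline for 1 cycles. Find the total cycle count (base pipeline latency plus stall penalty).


Base cycles = 5 + 9 - 1 = 13
Total stalls = 1 * 1 = 1
Total = 13 + 1 = 14

14


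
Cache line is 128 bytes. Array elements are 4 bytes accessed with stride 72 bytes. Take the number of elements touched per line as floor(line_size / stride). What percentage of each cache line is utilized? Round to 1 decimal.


Elements per cache line = floor(128 / 72) = 1
Bytes used = 1 * 4 = 4
Utilization = 4 / 128 * 100 = 3.1%

3.1


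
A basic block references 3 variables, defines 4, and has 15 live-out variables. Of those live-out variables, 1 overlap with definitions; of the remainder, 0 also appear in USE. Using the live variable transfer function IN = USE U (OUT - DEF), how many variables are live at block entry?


OUT - DEF: 15 - 1 = 14
|IN| = |USE| + |OUT - DEF| - |USE ∩ (OUT - DEF)| = 3 + 14 - 0 = 17

17


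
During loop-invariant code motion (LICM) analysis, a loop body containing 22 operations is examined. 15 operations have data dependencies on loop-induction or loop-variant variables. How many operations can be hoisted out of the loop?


Invariant candidates = total - loop-dependent
= 22 - 15 = 7

7


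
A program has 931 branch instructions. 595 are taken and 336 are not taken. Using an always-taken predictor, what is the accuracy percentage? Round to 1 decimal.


Predictor: always-taken
Correct predictions = 595
Accuracy = 595 / 931 * 100 = 63.9%

63.9


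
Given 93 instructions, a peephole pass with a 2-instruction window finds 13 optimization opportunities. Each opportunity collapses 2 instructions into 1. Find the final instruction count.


Each match removes 1 instructions.
Total removed = 13 * 1 = 13
Remaining = 93 - 13 = 80

80


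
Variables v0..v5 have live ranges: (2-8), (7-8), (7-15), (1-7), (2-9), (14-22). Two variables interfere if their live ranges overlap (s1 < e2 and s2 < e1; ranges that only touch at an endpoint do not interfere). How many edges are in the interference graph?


Check all pairs for overlapping intervals.
Two intervals (s1,e1) and (s2,e2) overlap if s1 < e2 and s2 < e1.
v0 (2-8) vs v1..v5: overlaps v1, v2, v3, v4 -> 4
v1 (7-8) vs v2..v5: overlaps v2, v4 -> 2
v2 (7-15) vs v3..v5: overlaps v4, v5 -> 2
v3 (1-7) vs v4..v5: overlaps v4 -> 1
v4 (2-9) vs v5: overlaps none -> 0
Total overlapping pairs = 4 + 2 + 2 + 1 + 0 = 9

9


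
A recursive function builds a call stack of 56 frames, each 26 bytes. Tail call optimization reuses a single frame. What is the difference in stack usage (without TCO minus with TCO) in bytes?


Without TCO: 56 * 26 = 1456 bytes
With TCO: reuse 1 frame = 26 bytes
Savings = 1456 - 26 = 1430

1430


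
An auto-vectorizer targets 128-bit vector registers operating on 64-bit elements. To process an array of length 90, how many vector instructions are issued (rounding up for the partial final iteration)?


Width = 128 / 64 = 2 elements per vector op
Iterations = ceil(90 / 2) = 45

45


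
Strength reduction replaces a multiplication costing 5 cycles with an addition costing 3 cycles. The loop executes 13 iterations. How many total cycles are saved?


Per-iteration saving = 5 - 3 = 2
Total saved = 13 * 2 = 26

26


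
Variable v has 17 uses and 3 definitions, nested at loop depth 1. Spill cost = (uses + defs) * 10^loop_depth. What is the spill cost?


uses + defs = 17 + 3 = 20
10^1 = 10
Spill cost = 20 * 10 = 200

200


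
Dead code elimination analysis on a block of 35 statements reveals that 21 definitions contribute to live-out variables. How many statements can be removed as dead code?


Dead code = total statements - live definitions
= 35 - 21 = 14

14


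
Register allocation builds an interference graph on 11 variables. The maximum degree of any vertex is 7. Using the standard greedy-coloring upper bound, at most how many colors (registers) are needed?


Greedy coloring never needs more than (max_degree + 1) colors: when coloring a vertex, at most max_degree neighbors are already colored.
Upper bound = 7 + 1 = 8

8


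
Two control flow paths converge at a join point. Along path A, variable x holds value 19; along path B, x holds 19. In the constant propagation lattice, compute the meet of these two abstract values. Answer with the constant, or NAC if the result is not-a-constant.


Meet operation: if both paths give the same constant, result is that constant; if they differ, result is NAC (not-a-constant).
Path A: 19, Path B: 19 -> equal
Result: constant -> 19

19


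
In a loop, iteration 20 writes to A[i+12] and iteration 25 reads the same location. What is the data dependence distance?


Distance = read iteration - write iteration
= 25 - 20 = 5

5


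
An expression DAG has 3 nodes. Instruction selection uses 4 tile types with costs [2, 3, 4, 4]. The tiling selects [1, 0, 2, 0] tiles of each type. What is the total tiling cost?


Total cost = sum(count_i * cost_i)
= 1*2 + 0*3 + 2*4 + 0*4
= 10

10


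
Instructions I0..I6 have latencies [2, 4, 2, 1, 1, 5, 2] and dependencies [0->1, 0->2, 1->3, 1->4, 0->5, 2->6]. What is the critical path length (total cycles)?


Compute longest path through dependency graph: dist(Ik) = max over predecessors of dist + latency(Ik).
dist(I0) = latency 2 = 2
dist(I1) = dist(I0) + 4 = 2 + 4 = 6
dist(I2) = dist(I0) + 2 = 2 + 2 = 4
dist(I3) = dist(I1) + 1 = 6 + 1 = 7
dist(I4) = dist(I1) + 1 = 6 + 1 = 7
dist(I5) = dist(I0) + 5 = 2 + 5 = 7
dist(I6) = dist(I2) + 2 = 4 + 2 = 6
Critical path = max dist = 7

7


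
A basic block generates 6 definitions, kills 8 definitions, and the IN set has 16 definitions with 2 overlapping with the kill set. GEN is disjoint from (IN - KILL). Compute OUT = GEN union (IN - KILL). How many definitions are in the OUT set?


IN - KILL: 16 - 2 = 14 surviving definitions
OUT = GEN + surviving = 6 + 14 = 20

20


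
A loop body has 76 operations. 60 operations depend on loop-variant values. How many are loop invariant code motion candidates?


Invariant candidates = total - loop-dependent
= 76 - 60 = 16

16


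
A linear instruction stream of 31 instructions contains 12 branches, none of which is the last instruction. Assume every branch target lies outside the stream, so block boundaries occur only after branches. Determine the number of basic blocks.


With no in-sequence branch targets, the leaders are the first instruction plus the instruction after each branch.
Number of basic blocks = branches + 1
= 12 + 1 = 13

13


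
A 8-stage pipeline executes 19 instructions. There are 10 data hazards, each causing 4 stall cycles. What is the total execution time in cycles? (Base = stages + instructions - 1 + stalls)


Base cycles = 8 + 19 - 1 = 26
Total stalls = 10 * 4 = 40
Total = 26 + 40 = 66

66


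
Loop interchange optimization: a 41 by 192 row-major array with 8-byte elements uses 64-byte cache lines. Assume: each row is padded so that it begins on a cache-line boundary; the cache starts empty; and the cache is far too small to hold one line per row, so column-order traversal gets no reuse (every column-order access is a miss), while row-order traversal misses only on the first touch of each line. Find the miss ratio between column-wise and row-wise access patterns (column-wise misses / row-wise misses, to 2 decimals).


Each row occupies 192 * 8 = 1536 bytes and starts on a line boundary, so it spans ceil(1536 / 64) = 24 cache lines.
Row-major traversal misses (one per line touched): 41 * ceil(192 * 8 / 64) = 984
Column-major traversal misses (no reuse, every access misses): 41 * 192 = 7872
Ratio = 7872 / 984 = 8.0

8.0


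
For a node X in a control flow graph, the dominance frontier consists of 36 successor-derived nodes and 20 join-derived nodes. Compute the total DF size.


DF(X) = direct successor contributions + join point contributions
= 36 + 20 = 56

56


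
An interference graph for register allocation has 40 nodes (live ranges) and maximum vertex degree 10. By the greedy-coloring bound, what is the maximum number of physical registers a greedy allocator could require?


Greedy coloring never needs more than (max_degree + 1) colors: when coloring a vertex, at most max_degree neighbors are already colored.
Upper bound = 10 + 1 = 11

11


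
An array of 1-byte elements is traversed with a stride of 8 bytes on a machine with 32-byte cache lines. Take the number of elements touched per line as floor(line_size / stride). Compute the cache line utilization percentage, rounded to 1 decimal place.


Elements per cache line = floor(32 / 8) = 4
Bytes used = 4 * 1 = 4
Utilization = 4 / 32 * 100 = 12.5%

12.5


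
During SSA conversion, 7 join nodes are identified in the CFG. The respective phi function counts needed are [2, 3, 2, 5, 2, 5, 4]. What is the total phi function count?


Total phi functions = sum of phi functions at each join node
= 2 + 3 + 2 + 5 + 2 + 5 + 4 = 23

23


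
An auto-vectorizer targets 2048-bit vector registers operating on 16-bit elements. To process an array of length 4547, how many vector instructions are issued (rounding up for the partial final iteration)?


Width = 2048 / 16 = 128 elements per vector op
Iterations = ceil(4547 / 128) = 36

36


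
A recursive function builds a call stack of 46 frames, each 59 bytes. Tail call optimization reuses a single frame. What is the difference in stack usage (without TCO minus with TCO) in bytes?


Without TCO: 46 * 59 = 2714 bytes
With TCO: reuse 1 frame = 59 bytes
Savings = 2714 - 59 = 2655

2655


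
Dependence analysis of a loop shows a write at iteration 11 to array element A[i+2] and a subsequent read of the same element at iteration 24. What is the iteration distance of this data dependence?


Distance = read iteration - write iteration
= 24 - 11 = 13

13


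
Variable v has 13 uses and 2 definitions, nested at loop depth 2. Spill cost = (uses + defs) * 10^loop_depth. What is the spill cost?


uses + defs = 13 + 2 = 15
10^2 = 100
Spill cost = 15 * 100 = 1500

1500


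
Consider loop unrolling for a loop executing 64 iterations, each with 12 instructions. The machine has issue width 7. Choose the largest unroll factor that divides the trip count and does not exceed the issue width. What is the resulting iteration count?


Largest divisor of 64 <= 7 is 4
New iterations = 64 / 4 = 16

16


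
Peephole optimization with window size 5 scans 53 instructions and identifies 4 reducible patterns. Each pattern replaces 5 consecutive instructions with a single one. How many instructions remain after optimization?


Each match removes 4 instructions.
Total removed = 4 * 4 = 16
Remaining = 53 - 16 = 37

37


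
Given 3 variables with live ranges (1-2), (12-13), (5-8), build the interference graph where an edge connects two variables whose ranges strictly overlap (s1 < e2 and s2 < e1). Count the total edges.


Check all pairs for overlapping intervals.
Two intervals (s1,e1) and (s2,e2) overlap if s1 < e2 and s2 < e1.
v0 (1-2) vs v1..v2: overlaps none -> 0
v1 (12-13) vs v2: overlaps none -> 0
Total overlapping pairs = 0 + 0 = 0

0


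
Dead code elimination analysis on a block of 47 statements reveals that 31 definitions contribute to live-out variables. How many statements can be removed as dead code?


Dead code = total statements - live definitions
= 47 - 31 = 16

16


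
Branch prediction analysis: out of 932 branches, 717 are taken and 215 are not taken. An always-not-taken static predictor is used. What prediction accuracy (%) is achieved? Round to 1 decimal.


Predictor: always-not-taken
Correct predictions = 215
Accuracy = 215 / 932 * 100 = 23.1%

23.1


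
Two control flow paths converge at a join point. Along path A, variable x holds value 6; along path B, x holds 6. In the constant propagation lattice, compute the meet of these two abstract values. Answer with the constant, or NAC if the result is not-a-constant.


Meet operation: if both paths give the same constant, result is that constant; if they differ, result is NAC (not-a-constant).
Path A: 6, Path B: 6 -> equal
Result: constant -> 6

6


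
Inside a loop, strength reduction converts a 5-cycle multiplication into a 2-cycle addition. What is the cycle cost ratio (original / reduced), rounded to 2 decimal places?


Ratio = mult_cost / add_cost = 5 / 2 = 2.5

2.5


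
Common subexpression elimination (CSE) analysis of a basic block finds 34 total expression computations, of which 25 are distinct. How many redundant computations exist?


CSE count = total expressions - unique expressions
= 34 - 25 = 9

9


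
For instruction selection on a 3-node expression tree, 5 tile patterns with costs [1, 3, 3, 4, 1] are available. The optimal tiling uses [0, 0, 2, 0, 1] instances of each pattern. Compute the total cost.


Total cost = sum(count_i * cost_i)
= 0*1 + 0*3 + 2*3 + 0*4 + 1*1
= 7

7


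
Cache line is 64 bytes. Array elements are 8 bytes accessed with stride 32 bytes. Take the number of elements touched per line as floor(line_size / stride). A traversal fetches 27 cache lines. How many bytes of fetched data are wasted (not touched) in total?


Elements per line = floor(64 / 32) = 2
Bytes used per line = 2 * 8 = 16
Wasted per line = 64 - 16 = 48
Total wasted = 48 * 27 = 1296

1296


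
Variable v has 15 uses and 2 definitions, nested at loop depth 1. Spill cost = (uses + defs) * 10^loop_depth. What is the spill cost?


uses + defs = 15 + 2 = 17
10^1 = 10
Spill cost = 17 * 10 = 170

170


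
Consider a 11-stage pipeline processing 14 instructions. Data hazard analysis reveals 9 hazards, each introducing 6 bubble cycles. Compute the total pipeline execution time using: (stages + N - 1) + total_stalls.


Base cycles = 11 + 14 - 1 = 24
Total stalls = 9 * 6 = 54
Total = 24 + 54 = 78

78


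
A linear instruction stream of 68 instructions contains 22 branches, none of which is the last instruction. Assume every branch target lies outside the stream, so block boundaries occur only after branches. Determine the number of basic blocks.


With no in-sequence branch targets, the leaders are the first instruction plus the instruction after each branch.
Number of basic blocks = branches + 1
= 22 + 1 = 23

23


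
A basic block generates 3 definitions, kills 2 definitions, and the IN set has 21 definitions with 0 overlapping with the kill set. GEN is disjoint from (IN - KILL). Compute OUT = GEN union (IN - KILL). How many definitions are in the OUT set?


IN - KILL: 21 - 0 = 21 surviving definitions
OUT = GEN + surviving = 3 + 21 = 24

24


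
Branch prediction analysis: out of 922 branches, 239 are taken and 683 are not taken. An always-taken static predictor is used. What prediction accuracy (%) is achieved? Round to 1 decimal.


Predictor: always-taken
Correct predictions = 239
Accuracy = 239 / 922 * 100 = 25.9%

25.9


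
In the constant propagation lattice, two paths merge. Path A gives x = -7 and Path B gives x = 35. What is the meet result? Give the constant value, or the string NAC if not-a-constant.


Meet operation: if both paths give the same constant, result is that constant; if they differ, result is NAC (not-a-constant).
Path A: -7, Path B: 35 -> differ
Result: not-a-constant -> NAC

NAC


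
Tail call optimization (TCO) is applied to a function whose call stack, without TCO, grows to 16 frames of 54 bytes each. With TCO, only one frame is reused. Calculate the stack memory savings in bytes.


Without TCO: 16 * 54 = 864 bytes
With TCO: reuse 1 frame = 54 bytes
Savings = 864 - 54 = 810

810


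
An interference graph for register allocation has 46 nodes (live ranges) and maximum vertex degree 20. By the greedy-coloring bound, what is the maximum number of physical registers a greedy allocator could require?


Greedy coloring never needs more than (max_degree + 1) colors: when coloring a vertex, at most max_degree neighbors are already colored.
Upper bound = 20 + 1 = 21

21


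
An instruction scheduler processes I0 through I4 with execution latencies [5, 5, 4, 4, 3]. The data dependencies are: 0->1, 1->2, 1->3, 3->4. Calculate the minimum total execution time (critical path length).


Compute longest path through dependency graph: dist(Ik) = max over predecessors of dist + latency(Ik).
dist(I0) = latency 5 = 5
dist(I1) = dist(I0) + 5 = 5 + 5 = 10
dist(I2) = dist(I1) + 4 = 10 + 4 = 14
dist(I3) = dist(I1) + 4 = 10 + 4 = 14
dist(I4) = dist(I3) + 3 = 14 + 3 = 17
Critical path = max dist = 17

17


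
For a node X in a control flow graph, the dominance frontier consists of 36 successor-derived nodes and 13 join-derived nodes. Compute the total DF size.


DF(X) = direct successor contributions + join point contributions
= 36 + 13 = 49

49


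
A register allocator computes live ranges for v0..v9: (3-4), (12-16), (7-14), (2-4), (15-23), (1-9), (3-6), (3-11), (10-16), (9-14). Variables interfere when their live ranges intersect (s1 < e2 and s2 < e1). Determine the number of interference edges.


Check all pairs for overlapping intervals.
Two intervals (s1,e1) and (s2,e2) overlap if s1 < e2 and s2 < e1.
v0 (3-4) vs v1..v9: overlaps v3, v5, v6, v7 -> 4
v1 (12-16) vs v2..v9: overlaps v2, v4, v8, v9 -> 4
v2 (7-14) vs v3..v9: overlaps v5, v7, v8, v9 -> 4
v3 (2-4) vs v4..v9: overlaps v5, v6, v7 -> 3
v4 (15-23) vs v5..v9: overlaps v8 -> 1
v5 (1-9) vs v6..v9: overlaps v6, v7 -> 2
v6 (3-6) vs v7..v9: overlaps v7 -> 1
v7 (3-11) vs v8..v9: overlaps v8, v9 -> 2
v8 (10-16) vs v9: overlaps v9 -> 1
Total overlapping pairs = 4 + 4 + 4 + 3 + 1 + 2 + 1 + 2 + 1 = 22

22


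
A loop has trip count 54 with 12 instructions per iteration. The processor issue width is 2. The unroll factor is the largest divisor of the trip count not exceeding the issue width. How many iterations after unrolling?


Largest divisor of 54 <= 2 is 2
New iterations = 54 / 2 = 27

27


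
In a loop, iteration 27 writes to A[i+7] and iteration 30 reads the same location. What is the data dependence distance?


Distance = read iteration - write iteration
= 30 - 27 = 3

3


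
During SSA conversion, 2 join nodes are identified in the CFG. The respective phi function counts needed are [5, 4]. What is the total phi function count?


Total phi functions = sum of phi functions at each join node
= 5 + 4 = 9

9


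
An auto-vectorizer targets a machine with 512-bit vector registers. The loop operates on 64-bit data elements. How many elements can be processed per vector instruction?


Width = SIMD bits / data type bits
= 512 / 64 = 8

8


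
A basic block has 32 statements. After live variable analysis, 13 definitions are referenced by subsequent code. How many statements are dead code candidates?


Dead code = total statements - live definitions
= 32 - 13 = 19

19


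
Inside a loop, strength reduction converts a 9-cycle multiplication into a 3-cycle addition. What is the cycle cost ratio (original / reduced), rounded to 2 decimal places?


Ratio = mult_cost / add_cost = 9 / 3 = 3.0

3.0


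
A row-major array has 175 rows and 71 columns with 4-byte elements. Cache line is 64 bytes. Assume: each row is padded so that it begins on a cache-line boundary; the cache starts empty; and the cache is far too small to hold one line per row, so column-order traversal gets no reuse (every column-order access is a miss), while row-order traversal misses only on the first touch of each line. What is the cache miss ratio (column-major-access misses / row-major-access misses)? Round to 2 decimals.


Each row occupies 71 * 4 = 284 bytes and starts on a line boundary, so it spans ceil(284 / 64) = 5 cache lines.
Row-major traversal misses (one per line touched): 175 * ceil(71 * 4 / 64) = 875
Column-major traversal misses (no reuse, every access misses): 175 * 71 = 12425
Ratio = 12425 / 875 = 14.2

14.2


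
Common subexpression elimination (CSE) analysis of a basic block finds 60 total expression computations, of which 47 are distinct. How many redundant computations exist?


CSE count = total expressions - unique expressions
= 60 - 47 = 13

13


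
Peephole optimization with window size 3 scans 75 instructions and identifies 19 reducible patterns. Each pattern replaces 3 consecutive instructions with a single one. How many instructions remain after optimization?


Each match removes 2 instructions.
Total removed = 19 * 2 = 38
Remaining = 75 - 38 = 37

37


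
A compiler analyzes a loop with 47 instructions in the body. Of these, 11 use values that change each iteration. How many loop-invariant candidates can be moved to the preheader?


Invariant candidates = total - loop-dependent
= 47 - 11 = 36

36


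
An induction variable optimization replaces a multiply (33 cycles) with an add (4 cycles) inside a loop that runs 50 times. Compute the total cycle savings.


Per-iteration saving = 33 - 4 = 29
Total saved = 50 * 29 = 1450

1450


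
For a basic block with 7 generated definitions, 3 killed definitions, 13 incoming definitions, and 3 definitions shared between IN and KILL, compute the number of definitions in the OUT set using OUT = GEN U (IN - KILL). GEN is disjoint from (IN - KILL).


IN - KILL: 13 - 3 = 10 surviving definitions
OUT = GEN + surviving = 7 + 10 = 17

17


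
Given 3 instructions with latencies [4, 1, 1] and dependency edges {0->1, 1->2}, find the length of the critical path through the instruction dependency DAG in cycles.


Compute longest path through dependency graph: dist(Ik) = max over predecessors of dist + latency(Ik).
dist(I0) = latency 4 = 4
dist(I1) = dist(I0) + 1 = 4 + 1 = 5
dist(I2) = dist(I1) + 1 = 5 + 1 = 6
Critical path = max dist = 6

6


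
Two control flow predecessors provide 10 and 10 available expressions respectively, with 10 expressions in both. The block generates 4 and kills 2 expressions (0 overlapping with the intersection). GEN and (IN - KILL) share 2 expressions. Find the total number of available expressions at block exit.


IN = intersection of predecessors = 10
IN - KILL = 10 - 0 = 10
|OUT| = |GEN| + |IN - KILL| - |GEN ∩ (IN - KILL)| = 4 + 10 - 2 = 12

12


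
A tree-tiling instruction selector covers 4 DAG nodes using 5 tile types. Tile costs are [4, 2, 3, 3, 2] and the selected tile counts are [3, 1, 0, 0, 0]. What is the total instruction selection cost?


Total cost = sum(count_i * cost_i)
= 3*4 + 1*2 + 0*3 + 0*3 + 0*2
= 14

14


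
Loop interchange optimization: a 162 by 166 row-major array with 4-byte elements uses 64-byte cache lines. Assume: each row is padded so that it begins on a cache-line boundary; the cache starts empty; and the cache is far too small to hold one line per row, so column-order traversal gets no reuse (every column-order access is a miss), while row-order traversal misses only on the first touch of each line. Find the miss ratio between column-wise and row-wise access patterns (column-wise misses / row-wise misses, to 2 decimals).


Each row occupies 166 * 4 = 664 bytes and starts on a line boundary, so it spans ceil(664 / 64) = 11 cache lines.
Row-major traversal misses (one per line touched): 162 * ceil(166 * 4 / 64) = 1782
Column-major traversal misses (no reuse, every access misses): 162 * 166 = 26892
Ratio = 26892 / 1782 = 15.09

15.09


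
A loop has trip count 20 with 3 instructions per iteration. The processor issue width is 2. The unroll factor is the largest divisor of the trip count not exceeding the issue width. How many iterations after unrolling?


Largest divisor of 20 <= 2 is 2
New iterations = 20 / 2 = 10

10


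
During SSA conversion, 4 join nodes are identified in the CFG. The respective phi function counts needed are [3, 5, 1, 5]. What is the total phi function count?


Total phi functions = sum of phi functions at each join node
= 3 + 5 + 1 + 5 = 14

14


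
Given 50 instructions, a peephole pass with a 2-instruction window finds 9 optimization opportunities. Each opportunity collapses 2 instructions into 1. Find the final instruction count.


Each match removes 1 instructions.
Total removed = 9 * 1 = 9
Remaining = 50 - 9 = 41

41


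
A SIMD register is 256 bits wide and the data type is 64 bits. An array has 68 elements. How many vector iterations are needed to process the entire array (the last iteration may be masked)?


Width = 256 / 64 = 4 elements per vector op
Iterations = ceil(68 / 4) = 17

17


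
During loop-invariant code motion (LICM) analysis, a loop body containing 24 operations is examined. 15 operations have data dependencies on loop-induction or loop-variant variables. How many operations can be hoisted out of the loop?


Invariant candidates = total - loop-dependent
= 24 - 15 = 9

9


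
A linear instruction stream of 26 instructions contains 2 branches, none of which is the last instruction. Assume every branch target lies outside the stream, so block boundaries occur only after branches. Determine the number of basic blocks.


With no in-sequence branch targets, the leaders are the first instruction plus the instruction after each branch.
Number of basic blocks = branches + 1
= 2 + 1 = 3

3


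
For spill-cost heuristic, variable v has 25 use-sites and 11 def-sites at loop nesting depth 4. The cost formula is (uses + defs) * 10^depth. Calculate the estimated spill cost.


uses + defs = 25 + 11 = 36
10^4 = 10000
Spill cost = 36 * 10000 = 360000

360000


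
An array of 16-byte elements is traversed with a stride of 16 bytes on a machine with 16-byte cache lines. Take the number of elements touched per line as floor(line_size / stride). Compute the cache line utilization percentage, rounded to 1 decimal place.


Elements per cache line = floor(16 / 16) = 1
Bytes used = 1 * 16 = 16
Utilization = 16 / 16 * 100 = 100.0%

100.0


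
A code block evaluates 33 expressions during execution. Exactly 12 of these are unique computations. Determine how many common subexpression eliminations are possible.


CSE count = total expressions - unique expressions
= 33 - 12 = 21

21


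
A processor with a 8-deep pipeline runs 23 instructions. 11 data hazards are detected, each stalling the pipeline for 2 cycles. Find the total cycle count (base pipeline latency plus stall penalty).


Base cycles = 8 + 23 - 1 = 30
Total stalls = 11 * 2 = 22
Total = 30 + 22 = 52

52


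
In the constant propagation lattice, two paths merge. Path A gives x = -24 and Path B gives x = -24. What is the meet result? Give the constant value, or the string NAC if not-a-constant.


Meet operation: if both paths give the same constant, result is that constant; if they differ, result is NAC (not-a-constant).
Path A: -24, Path B: -24 -> equal
Result: constant -> -24

-24


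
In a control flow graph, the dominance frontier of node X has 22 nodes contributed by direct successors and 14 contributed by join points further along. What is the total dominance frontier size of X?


DF(X) = direct successor contributions + join point contributions
= 22 + 14 = 36

36


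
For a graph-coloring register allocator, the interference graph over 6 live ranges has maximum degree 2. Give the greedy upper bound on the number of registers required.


Greedy coloring never needs more than (max_degree + 1) colors: when coloring a vertex, at most max_degree neighbors are already colored.
Upper bound = 2 + 1 = 3

3


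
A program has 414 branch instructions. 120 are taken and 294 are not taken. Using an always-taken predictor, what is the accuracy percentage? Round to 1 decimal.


Predictor: always-taken
Correct predictions = 120
Accuracy = 120 / 414 * 100 = 29.0%

29.0


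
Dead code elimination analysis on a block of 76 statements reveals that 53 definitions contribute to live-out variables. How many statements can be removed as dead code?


Dead code = total statements - live definitions
= 76 - 53 = 23

23


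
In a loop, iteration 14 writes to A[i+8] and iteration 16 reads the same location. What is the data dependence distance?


Distance = read iteration - write iteration
= 16 - 14 = 2

2


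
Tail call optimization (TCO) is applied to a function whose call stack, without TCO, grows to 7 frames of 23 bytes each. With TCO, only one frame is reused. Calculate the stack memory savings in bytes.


Without TCO: 7 * 23 = 161 bytes
With TCO: reuse 1 frame = 23 bytes
Savings = 161 - 23 = 138

138


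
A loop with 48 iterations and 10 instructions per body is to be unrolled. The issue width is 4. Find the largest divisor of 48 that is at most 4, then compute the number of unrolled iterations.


Largest divisor of 48 <= 4 is 4
New iterations = 48 / 4 = 12

12


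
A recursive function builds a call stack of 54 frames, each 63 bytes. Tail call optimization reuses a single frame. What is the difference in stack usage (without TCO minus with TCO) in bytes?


Without TCO: 54 * 63 = 3402 bytes
With TCO: reuse 1 frame = 63 bytes
Savings = 3402 - 63 = 3339

3339


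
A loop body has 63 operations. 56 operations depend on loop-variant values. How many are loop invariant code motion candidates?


Invariant candidates = total - loop-dependent
= 63 - 56 = 7

7


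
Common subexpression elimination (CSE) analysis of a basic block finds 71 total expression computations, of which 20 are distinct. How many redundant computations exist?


CSE count = total expressions - unique expressions
= 71 - 20 = 51

51


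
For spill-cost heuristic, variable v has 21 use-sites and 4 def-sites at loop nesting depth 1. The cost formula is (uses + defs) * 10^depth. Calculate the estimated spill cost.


uses + defs = 21 + 4 = 25
10^1 = 10
Spill cost = 25 * 10 = 250

250


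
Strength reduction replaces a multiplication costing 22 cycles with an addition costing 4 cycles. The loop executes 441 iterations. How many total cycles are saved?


Per-iteration saving = 22 - 4 = 18
Total saved = 441 * 18 = 7938

7938


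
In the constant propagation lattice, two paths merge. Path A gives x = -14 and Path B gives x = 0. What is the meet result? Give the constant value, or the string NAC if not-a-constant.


Meet operation: if both paths give the same constant, result is that constant; if they differ, result is NAC (not-a-constant).
Path A: -14, Path B: 0 -> differ
Result: not-a-constant -> NAC

NAC


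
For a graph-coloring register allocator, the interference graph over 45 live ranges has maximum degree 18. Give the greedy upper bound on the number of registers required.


Greedy coloring never needs more than (max_degree + 1) colors: when coloring a vertex, at most max_degree neighbors are already colored.
Upper bound = 18 + 1 = 19

19


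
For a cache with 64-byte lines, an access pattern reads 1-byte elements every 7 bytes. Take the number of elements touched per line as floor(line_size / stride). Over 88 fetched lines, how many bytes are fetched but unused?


Elements per line = floor(64 / 7) = 9
Bytes used per line = 9 * 1 = 9
Wasted per line = 64 - 9 = 55
Total wasted = 55 * 88 = 4840

4840


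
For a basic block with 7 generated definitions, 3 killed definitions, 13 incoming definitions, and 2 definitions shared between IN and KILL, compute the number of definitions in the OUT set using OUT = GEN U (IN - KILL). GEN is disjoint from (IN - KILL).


IN - KILL: 13 - 2 = 11 surviving definitions
OUT = GEN + surviving = 7 + 11 = 18

18


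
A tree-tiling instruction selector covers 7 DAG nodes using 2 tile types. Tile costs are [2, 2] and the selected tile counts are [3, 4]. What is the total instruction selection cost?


Total cost = sum(count_i * cost_i)
= 3*2 + 4*2
= 14

14


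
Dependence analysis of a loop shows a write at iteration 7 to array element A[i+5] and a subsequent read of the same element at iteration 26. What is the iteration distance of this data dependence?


Distance = read iteration - write iteration
= 26 - 7 = 19

19


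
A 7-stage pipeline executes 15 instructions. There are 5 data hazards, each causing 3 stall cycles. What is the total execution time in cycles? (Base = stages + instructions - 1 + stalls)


Base cycles = 7 + 15 - 1 = 21
Total stalls = 5 * 3 = 15
Total = 21 + 15 = 36

36


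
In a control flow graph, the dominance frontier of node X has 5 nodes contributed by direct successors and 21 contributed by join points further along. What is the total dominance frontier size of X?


DF(X) = direct successor contributions + join point contributions
= 5 + 21 = 26

26


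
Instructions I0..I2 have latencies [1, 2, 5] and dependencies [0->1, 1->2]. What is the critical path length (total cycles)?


Compute longest path through dependency graph: dist(Ik) = max over predecessors of dist + latency(Ik).
dist(I0) = latency 1 = 1
dist(I1) = dist(I0) + 2 = 1 + 2 = 3
dist(I2) = dist(I1) + 5 = 3 + 5 = 8
Critical path = max dist = 8

8


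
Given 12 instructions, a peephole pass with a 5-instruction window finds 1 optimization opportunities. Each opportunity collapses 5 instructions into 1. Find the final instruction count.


Each match removes 4 instructions.
Total removed = 1 * 4 = 4
Remaining = 12 - 4 = 8

8


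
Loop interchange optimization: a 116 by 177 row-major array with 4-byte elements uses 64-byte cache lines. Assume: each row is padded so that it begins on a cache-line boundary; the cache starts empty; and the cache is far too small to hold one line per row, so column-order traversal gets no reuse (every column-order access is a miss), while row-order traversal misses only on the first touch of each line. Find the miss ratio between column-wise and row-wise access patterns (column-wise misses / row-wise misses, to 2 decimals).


Each row occupies 177 * 4 = 708 bytes and starts on a line boundary, so it spans ceil(708 / 64) = 12 cache lines.
Row-major traversal misses (one per line touched): 116 * ceil(177 * 4 / 64) = 1392
Column-major traversal misses (no reuse, every access misses): 116 * 177 = 20532
Ratio = 20532 / 1392 = 14.75

14.75


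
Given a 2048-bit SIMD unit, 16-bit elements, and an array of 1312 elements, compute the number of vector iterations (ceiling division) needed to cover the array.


Width = 2048 / 16 = 128 elements per vector op
Iterations = ceil(1312 / 128) = 11

11


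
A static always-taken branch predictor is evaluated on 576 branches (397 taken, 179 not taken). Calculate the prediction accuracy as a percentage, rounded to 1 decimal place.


Predictor: always-taken
Correct predictions = 397
Accuracy = 397 / 576 * 100 = 68.9%

68.9


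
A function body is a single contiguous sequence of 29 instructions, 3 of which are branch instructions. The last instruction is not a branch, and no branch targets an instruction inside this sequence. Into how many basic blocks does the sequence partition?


With no in-sequence branch targets, the leaders are the first instruction plus the instruction after each branch.
Number of basic blocks = branches + 1
= 3 + 1 = 4

4


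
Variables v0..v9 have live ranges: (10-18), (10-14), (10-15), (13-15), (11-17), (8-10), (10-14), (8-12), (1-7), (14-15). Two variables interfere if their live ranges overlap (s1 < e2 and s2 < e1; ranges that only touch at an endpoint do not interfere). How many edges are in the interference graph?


Check all pairs for overlapping intervals.
Two intervals (s1,e1) and (s2,e2) overlap if s1 < e2 and s2 < e1.
v0 (10-18) vs v1..v9: overlaps v1, v2, v3, v4, v6, v7, v9 -> 7
v1 (10-14) vs v2..v9: overlaps v2, v3, v4, v6, v7 -> 5
v2 (10-15) vs v3..v9: overlaps v3, v4, v6, v7, v9 -> 5
v3 (13-15) vs v4..v9: overlaps v4, v6, v9 -> 3
v4 (11-17) vs v5..v9: overlaps v6, v7, v9 -> 3
v5 (8-10) vs v6..v9: overlaps v7 -> 1
v6 (10-14) vs v7..v9: overlaps v7 -> 1
v7 (8-12) vs v8..v9: overlaps none -> 0
v8 (1-7) vs v9: overlaps none -> 0
Total overlapping pairs = 7 + 5 + 5 + 3 + 3 + 1 + 1 + 0 + 0 = 25

25


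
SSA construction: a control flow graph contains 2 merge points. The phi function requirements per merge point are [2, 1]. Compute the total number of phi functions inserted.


Total phi functions = sum of phi functions at each join node
= 2 + 1 = 3

3


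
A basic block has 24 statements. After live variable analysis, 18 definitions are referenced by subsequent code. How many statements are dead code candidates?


Dead code = total statements - live definitions
= 24 - 18 = 6

6


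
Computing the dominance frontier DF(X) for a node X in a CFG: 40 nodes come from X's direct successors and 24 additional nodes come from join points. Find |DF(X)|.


DF(X) = direct successor contributions + join point contributions
= 40 + 24 = 64

64


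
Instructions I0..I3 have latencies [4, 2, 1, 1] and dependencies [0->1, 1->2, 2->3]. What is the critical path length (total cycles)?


Compute longest path through dependency graph: dist(Ik) = max over predecessors of dist + latency(Ik).
dist(I0) = latency 4 = 4
dist(I1) = dist(I0) + 2 = 4 + 2 = 6
dist(I2) = dist(I1) + 1 = 6 + 1 = 7
dist(I3) = dist(I2) + 1 = 7 + 1 = 8
Critical path = max dist = 8

8


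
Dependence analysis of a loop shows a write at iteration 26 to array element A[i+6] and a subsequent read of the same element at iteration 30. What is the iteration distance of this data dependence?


Distance = read iteration - write iteration
= 30 - 26 = 4

4


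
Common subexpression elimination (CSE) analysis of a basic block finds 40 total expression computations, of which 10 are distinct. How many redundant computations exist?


CSE count = total expressions - unique expressions
= 40 - 10 = 30

30


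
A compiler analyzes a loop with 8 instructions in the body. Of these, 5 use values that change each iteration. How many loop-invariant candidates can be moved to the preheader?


Invariant candidates = total - loop-dependent
= 8 - 5 = 3

3


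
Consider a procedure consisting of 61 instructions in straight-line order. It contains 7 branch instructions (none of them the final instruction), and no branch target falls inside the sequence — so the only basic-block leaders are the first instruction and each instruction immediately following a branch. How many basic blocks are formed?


With no in-sequence branch targets, the leaders are the first instruction plus the instruction after each branch.
Number of basic blocks = branches + 1
= 7 + 1 = 8

8


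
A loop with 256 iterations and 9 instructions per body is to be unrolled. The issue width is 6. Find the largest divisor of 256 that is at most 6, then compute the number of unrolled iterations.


Largest divisor of 256 <= 6 is 4
New iterations = 256 / 4 = 64

64


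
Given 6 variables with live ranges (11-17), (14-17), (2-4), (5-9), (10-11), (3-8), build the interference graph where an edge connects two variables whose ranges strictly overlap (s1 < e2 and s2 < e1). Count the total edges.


Check all pairs for overlapping intervals.
Two intervals (s1,e1) and (s2,e2) overlap if s1 < e2 and s2 < e1.
v0 (11-17) vs v1..v5: overlaps v1 -> 1
v1 (14-17) vs v2..v5: overlaps none -> 0
v2 (2-4) vs v3..v5: overlaps v5 -> 1
v3 (5-9) vs v4..v5: overlaps v5 -> 1
v4 (10-11) vs v5: overlaps none -> 0
Total overlapping pairs = 1 + 0 + 1 + 1 + 0 = 3

3
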